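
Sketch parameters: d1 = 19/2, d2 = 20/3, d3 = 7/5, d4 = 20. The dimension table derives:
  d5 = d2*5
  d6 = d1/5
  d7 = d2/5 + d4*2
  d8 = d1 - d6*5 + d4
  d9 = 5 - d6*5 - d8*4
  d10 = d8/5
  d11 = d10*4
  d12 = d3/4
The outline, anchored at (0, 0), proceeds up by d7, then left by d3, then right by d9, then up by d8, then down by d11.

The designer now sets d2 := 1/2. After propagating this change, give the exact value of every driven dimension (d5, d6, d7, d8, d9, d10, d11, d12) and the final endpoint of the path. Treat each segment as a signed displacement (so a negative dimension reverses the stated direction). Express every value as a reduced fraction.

Apply edit: d2 := 1/2
  d5 = d2*5 = 5/2
  d6 = d1/5 = 19/10
  d7 = d2/5 + d4*2 = 401/10
  d8 = d1 - d6*5 + d4 = 20
  d9 = 5 - d6*5 - d8*4 = -169/2
  d10 = d8/5 = 4
  d11 = d10*4 = 16
  d12 = d3/4 = 7/20
Walk from origin (0, 0):
  seg 1: up by d7 = 401/10 → (0, 401/10)
  seg 2: left by d3 = 7/5 → (-7/5, 401/10)
  seg 3: right by d9 = -169/2 → (-859/10, 401/10)
  seg 4: up by d8 = 20 → (-859/10, 601/10)
  seg 5: down by d11 = 16 → (-859/10, 441/10)

d5 = 5/2
d6 = 19/10
d7 = 401/10
d8 = 20
d9 = -169/2
d10 = 4
d11 = 16
d12 = 7/20
endpoint = (-859/10, 441/10)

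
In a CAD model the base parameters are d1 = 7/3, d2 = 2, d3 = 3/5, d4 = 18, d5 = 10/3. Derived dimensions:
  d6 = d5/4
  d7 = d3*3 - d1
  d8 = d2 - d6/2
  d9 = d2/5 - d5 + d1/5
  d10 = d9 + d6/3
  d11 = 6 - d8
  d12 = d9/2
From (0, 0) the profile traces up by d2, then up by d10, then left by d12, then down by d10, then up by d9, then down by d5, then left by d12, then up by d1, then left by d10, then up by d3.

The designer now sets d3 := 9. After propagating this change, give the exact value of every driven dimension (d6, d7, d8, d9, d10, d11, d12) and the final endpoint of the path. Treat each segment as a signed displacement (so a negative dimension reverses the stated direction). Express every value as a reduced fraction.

d6 = 5/6
d7 = 74/3
d8 = 19/12
d9 = -37/15
d10 = -197/90
d11 = 53/12
d12 = -37/30
endpoint = (419/90, 113/15)

Apply edit: d3 := 9
  d6 = d5/4 = 5/6
  d7 = d3*3 - d1 = 74/3
  d8 = d2 - d6/2 = 19/12
  d9 = d2/5 - d5 + d1/5 = -37/15
  d10 = d9 + d6/3 = -197/90
  d11 = 6 - d8 = 53/12
  d12 = d9/2 = -37/30
Walk from origin (0, 0):
  seg 1: up by d2 = 2 → (0, 2)
  seg 2: up by d10 = -197/90 → (0, -17/90)
  seg 3: left by d12 = -37/30 → (37/30, -17/90)
  seg 4: down by d10 = -197/90 → (37/30, 2)
  seg 5: up by d9 = -37/15 → (37/30, -7/15)
  seg 6: down by d5 = 10/3 → (37/30, -19/5)
  seg 7: left by d12 = -37/30 → (37/15, -19/5)
  seg 8: up by d1 = 7/3 → (37/15, -22/15)
  seg 9: left by d10 = -197/90 → (419/90, -22/15)
  seg 10: up by d3 = 9 → (419/90, 113/15)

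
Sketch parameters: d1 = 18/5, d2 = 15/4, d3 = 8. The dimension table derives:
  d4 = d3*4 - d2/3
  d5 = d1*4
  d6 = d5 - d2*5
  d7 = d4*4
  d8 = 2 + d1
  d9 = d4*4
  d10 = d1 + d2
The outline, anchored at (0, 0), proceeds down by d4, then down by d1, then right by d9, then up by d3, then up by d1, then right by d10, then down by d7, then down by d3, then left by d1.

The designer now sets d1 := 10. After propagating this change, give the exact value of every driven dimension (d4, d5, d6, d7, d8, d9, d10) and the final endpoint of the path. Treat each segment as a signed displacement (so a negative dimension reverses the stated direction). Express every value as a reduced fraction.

d4 = 123/4
d5 = 40
d6 = 85/4
d7 = 123
d8 = 12
d9 = 123
d10 = 55/4
endpoint = (507/4, -615/4)

Apply edit: d1 := 10
  d4 = d3*4 - d2/3 = 123/4
  d5 = d1*4 = 40
  d6 = d5 - d2*5 = 85/4
  d7 = d4*4 = 123
  d8 = 2 + d1 = 12
  d9 = d4*4 = 123
  d10 = d1 + d2 = 55/4
Walk from origin (0, 0):
  seg 1: down by d4 = 123/4 → (0, -123/4)
  seg 2: down by d1 = 10 → (0, -163/4)
  seg 3: right by d9 = 123 → (123, -163/4)
  seg 4: up by d3 = 8 → (123, -131/4)
  seg 5: up by d1 = 10 → (123, -91/4)
  seg 6: right by d10 = 55/4 → (547/4, -91/4)
  seg 7: down by d7 = 123 → (547/4, -583/4)
  seg 8: down by d3 = 8 → (547/4, -615/4)
  seg 9: left by d1 = 10 → (507/4, -615/4)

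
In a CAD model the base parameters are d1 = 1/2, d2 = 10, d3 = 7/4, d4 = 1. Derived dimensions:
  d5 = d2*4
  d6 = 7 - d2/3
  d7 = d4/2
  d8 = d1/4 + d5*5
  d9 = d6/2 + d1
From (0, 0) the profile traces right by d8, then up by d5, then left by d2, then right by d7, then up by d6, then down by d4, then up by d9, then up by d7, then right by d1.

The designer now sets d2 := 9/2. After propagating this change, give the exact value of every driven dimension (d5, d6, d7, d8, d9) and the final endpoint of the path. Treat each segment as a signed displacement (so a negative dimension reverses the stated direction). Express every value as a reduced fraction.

d5 = 18
d6 = 11/2
d7 = 1/2
d8 = 721/8
d9 = 13/4
endpoint = (693/8, 105/4)

Apply edit: d2 := 9/2
  d5 = d2*4 = 18
  d6 = 7 - d2/3 = 11/2
  d7 = d4/2 = 1/2
  d8 = d1/4 + d5*5 = 721/8
  d9 = d6/2 + d1 = 13/4
Walk from origin (0, 0):
  seg 1: right by d8 = 721/8 → (721/8, 0)
  seg 2: up by d5 = 18 → (721/8, 18)
  seg 3: left by d2 = 9/2 → (685/8, 18)
  seg 4: right by d7 = 1/2 → (689/8, 18)
  seg 5: up by d6 = 11/2 → (689/8, 47/2)
  seg 6: down by d4 = 1 → (689/8, 45/2)
  seg 7: up by d9 = 13/4 → (689/8, 103/4)
  seg 8: up by d7 = 1/2 → (689/8, 105/4)
  seg 9: right by d1 = 1/2 → (693/8, 105/4)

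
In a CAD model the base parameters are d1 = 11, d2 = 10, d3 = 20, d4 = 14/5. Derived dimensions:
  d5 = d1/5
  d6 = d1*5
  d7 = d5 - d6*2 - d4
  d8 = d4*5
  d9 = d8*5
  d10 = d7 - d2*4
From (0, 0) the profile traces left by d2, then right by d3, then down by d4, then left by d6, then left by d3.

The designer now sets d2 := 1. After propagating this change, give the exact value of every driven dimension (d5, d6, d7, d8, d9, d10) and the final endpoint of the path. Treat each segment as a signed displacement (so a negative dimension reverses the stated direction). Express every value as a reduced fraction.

Apply edit: d2 := 1
  d5 = d1/5 = 11/5
  d6 = d1*5 = 55
  d7 = d5 - d6*2 - d4 = -553/5
  d8 = d4*5 = 14
  d9 = d8*5 = 70
  d10 = d7 - d2*4 = -573/5
Walk from origin (0, 0):
  seg 1: left by d2 = 1 → (-1, 0)
  seg 2: right by d3 = 20 → (19, 0)
  seg 3: down by d4 = 14/5 → (19, -14/5)
  seg 4: left by d6 = 55 → (-36, -14/5)
  seg 5: left by d3 = 20 → (-56, -14/5)

d5 = 11/5
d6 = 55
d7 = -553/5
d8 = 14
d9 = 70
d10 = -573/5
endpoint = (-56, -14/5)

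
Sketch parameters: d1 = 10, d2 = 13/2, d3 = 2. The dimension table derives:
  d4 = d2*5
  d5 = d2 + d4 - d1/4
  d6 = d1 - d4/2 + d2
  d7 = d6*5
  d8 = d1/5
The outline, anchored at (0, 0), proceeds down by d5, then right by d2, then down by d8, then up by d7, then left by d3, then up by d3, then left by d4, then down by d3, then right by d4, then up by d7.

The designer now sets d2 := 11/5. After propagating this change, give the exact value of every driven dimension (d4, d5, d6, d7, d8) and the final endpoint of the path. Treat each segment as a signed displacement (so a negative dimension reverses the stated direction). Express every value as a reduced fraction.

d4 = 11
d5 = 107/10
d6 = 67/10
d7 = 67/2
d8 = 2
endpoint = (1/5, 543/10)

Apply edit: d2 := 11/5
  d4 = d2*5 = 11
  d5 = d2 + d4 - d1/4 = 107/10
  d6 = d1 - d4/2 + d2 = 67/10
  d7 = d6*5 = 67/2
  d8 = d1/5 = 2
Walk from origin (0, 0):
  seg 1: down by d5 = 107/10 → (0, -107/10)
  seg 2: right by d2 = 11/5 → (11/5, -107/10)
  seg 3: down by d8 = 2 → (11/5, -127/10)
  seg 4: up by d7 = 67/2 → (11/5, 104/5)
  seg 5: left by d3 = 2 → (1/5, 104/5)
  seg 6: up by d3 = 2 → (1/5, 114/5)
  seg 7: left by d4 = 11 → (-54/5, 114/5)
  seg 8: down by d3 = 2 → (-54/5, 104/5)
  seg 9: right by d4 = 11 → (1/5, 104/5)
  seg 10: up by d7 = 67/2 → (1/5, 543/10)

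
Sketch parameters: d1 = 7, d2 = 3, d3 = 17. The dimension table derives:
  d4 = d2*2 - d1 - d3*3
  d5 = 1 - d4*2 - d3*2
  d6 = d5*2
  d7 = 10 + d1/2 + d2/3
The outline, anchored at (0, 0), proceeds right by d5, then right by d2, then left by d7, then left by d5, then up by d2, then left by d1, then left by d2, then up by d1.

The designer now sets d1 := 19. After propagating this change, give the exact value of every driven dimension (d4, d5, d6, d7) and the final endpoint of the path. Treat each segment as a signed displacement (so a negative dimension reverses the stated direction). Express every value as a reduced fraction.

d4 = -64
d5 = 95
d6 = 190
d7 = 41/2
endpoint = (-79/2, 22)

Apply edit: d1 := 19
  d4 = d2*2 - d1 - d3*3 = -64
  d5 = 1 - d4*2 - d3*2 = 95
  d6 = d5*2 = 190
  d7 = 10 + d1/2 + d2/3 = 41/2
Walk from origin (0, 0):
  seg 1: right by d5 = 95 → (95, 0)
  seg 2: right by d2 = 3 → (98, 0)
  seg 3: left by d7 = 41/2 → (155/2, 0)
  seg 4: left by d5 = 95 → (-35/2, 0)
  seg 5: up by d2 = 3 → (-35/2, 3)
  seg 6: left by d1 = 19 → (-73/2, 3)
  seg 7: left by d2 = 3 → (-79/2, 3)
  seg 8: up by d1 = 19 → (-79/2, 22)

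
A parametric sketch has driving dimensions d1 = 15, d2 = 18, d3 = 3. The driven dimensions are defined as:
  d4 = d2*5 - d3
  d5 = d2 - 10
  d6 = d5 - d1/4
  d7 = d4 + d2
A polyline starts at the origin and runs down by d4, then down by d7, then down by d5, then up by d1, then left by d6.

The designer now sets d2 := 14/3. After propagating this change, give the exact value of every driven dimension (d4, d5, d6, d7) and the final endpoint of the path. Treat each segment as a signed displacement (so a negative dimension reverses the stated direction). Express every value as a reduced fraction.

Apply edit: d2 := 14/3
  d4 = d2*5 - d3 = 61/3
  d5 = d2 - 10 = -16/3
  d6 = d5 - d1/4 = -109/12
  d7 = d4 + d2 = 25
Walk from origin (0, 0):
  seg 1: down by d4 = 61/3 → (0, -61/3)
  seg 2: down by d7 = 25 → (0, -136/3)
  seg 3: down by d5 = -16/3 → (0, -40)
  seg 4: up by d1 = 15 → (0, -25)
  seg 5: left by d6 = -109/12 → (109/12, -25)

d4 = 61/3
d5 = -16/3
d6 = -109/12
d7 = 25
endpoint = (109/12, -25)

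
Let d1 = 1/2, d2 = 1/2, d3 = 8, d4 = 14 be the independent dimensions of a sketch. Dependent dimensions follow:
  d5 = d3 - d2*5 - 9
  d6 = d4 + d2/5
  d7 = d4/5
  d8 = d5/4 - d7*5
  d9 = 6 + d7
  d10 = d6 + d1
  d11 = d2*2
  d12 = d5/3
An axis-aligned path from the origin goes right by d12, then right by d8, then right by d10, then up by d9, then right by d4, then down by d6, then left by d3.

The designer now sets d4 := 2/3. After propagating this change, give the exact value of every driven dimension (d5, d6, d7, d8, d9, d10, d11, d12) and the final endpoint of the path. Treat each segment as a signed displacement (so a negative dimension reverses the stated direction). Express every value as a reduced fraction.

Apply edit: d4 := 2/3
  d5 = d3 - d2*5 - 9 = -7/2
  d6 = d4 + d2/5 = 23/30
  d7 = d4/5 = 2/15
  d8 = d5/4 - d7*5 = -37/24
  d9 = 6 + d7 = 92/15
  d10 = d6 + d1 = 19/15
  d11 = d2*2 = 1
  d12 = d5/3 = -7/6
Walk from origin (0, 0):
  seg 1: right by d12 = -7/6 → (-7/6, 0)
  seg 2: right by d8 = -37/24 → (-65/24, 0)
  seg 3: right by d10 = 19/15 → (-173/120, 0)
  seg 4: up by d9 = 92/15 → (-173/120, 92/15)
  seg 5: right by d4 = 2/3 → (-31/40, 92/15)
  seg 6: down by d6 = 23/30 → (-31/40, 161/30)
  seg 7: left by d3 = 8 → (-351/40, 161/30)

d5 = -7/2
d6 = 23/30
d7 = 2/15
d8 = -37/24
d9 = 92/15
d10 = 19/15
d11 = 1
d12 = -7/6
endpoint = (-351/40, 161/30)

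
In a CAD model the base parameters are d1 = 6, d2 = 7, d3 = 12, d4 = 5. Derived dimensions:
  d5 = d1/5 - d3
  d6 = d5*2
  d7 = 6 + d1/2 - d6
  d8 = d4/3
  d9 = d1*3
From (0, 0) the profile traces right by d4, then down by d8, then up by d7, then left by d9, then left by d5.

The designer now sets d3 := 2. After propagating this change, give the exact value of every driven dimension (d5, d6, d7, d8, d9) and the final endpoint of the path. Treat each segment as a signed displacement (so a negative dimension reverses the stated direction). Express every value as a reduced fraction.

Apply edit: d3 := 2
  d5 = d1/5 - d3 = -4/5
  d6 = d5*2 = -8/5
  d7 = 6 + d1/2 - d6 = 53/5
  d8 = d4/3 = 5/3
  d9 = d1*3 = 18
Walk from origin (0, 0):
  seg 1: right by d4 = 5 → (5, 0)
  seg 2: down by d8 = 5/3 → (5, -5/3)
  seg 3: up by d7 = 53/5 → (5, 134/15)
  seg 4: left by d9 = 18 → (-13, 134/15)
  seg 5: left by d5 = -4/5 → (-61/5, 134/15)

d5 = -4/5
d6 = -8/5
d7 = 53/5
d8 = 5/3
d9 = 18
endpoint = (-61/5, 134/15)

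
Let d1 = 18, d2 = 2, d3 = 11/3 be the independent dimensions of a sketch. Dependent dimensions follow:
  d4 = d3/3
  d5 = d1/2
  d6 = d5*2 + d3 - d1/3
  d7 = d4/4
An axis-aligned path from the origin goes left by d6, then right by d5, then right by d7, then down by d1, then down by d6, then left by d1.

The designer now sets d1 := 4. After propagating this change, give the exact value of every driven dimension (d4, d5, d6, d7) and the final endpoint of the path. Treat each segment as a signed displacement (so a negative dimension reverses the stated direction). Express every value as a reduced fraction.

Apply edit: d1 := 4
  d4 = d3/3 = 11/9
  d5 = d1/2 = 2
  d6 = d5*2 + d3 - d1/3 = 19/3
  d7 = d4/4 = 11/36
Walk from origin (0, 0):
  seg 1: left by d6 = 19/3 → (-19/3, 0)
  seg 2: right by d5 = 2 → (-13/3, 0)
  seg 3: right by d7 = 11/36 → (-145/36, 0)
  seg 4: down by d1 = 4 → (-145/36, -4)
  seg 5: down by d6 = 19/3 → (-145/36, -31/3)
  seg 6: left by d1 = 4 → (-289/36, -31/3)

d4 = 11/9
d5 = 2
d6 = 19/3
d7 = 11/36
endpoint = (-289/36, -31/3)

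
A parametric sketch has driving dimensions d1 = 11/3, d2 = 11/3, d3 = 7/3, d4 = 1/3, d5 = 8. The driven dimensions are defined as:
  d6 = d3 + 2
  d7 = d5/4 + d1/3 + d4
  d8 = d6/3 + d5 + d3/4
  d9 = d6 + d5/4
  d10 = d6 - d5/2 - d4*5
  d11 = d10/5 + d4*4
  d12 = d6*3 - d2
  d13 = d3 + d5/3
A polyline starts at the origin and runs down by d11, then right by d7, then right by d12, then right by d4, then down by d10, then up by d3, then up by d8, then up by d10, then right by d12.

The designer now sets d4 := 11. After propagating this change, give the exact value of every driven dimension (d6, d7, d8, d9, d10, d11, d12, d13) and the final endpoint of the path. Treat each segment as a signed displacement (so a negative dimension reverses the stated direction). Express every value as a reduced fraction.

d6 = 13/3
d7 = 128/9
d8 = 361/36
d9 = 19/3
d10 = -164/3
d11 = 496/15
d12 = 28/3
d13 = 5
endpoint = (395/9, -3727/180)

Apply edit: d4 := 11
  d6 = d3 + 2 = 13/3
  d7 = d5/4 + d1/3 + d4 = 128/9
  d8 = d6/3 + d5 + d3/4 = 361/36
  d9 = d6 + d5/4 = 19/3
  d10 = d6 - d5/2 - d4*5 = -164/3
  d11 = d10/5 + d4*4 = 496/15
  d12 = d6*3 - d2 = 28/3
  d13 = d3 + d5/3 = 5
Walk from origin (0, 0):
  seg 1: down by d11 = 496/15 → (0, -496/15)
  seg 2: right by d7 = 128/9 → (128/9, -496/15)
  seg 3: right by d12 = 28/3 → (212/9, -496/15)
  seg 4: right by d4 = 11 → (311/9, -496/15)
  seg 5: down by d10 = -164/3 → (311/9, 108/5)
  seg 6: up by d3 = 7/3 → (311/9, 359/15)
  seg 7: up by d8 = 361/36 → (311/9, 6113/180)
  seg 8: up by d10 = -164/3 → (311/9, -3727/180)
  seg 9: right by d12 = 28/3 → (395/9, -3727/180)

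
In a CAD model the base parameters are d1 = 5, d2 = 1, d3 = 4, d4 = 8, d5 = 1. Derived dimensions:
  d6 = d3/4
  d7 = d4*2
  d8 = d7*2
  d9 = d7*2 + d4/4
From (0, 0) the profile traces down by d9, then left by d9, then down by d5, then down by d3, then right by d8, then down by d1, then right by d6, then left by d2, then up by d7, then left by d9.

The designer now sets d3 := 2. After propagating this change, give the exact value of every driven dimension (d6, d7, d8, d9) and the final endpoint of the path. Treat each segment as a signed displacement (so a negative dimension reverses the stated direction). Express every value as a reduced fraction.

d6 = 1/2
d7 = 16
d8 = 32
d9 = 34
endpoint = (-73/2, -26)

Apply edit: d3 := 2
  d6 = d3/4 = 1/2
  d7 = d4*2 = 16
  d8 = d7*2 = 32
  d9 = d7*2 + d4/4 = 34
Walk from origin (0, 0):
  seg 1: down by d9 = 34 → (0, -34)
  seg 2: left by d9 = 34 → (-34, -34)
  seg 3: down by d5 = 1 → (-34, -35)
  seg 4: down by d3 = 2 → (-34, -37)
  seg 5: right by d8 = 32 → (-2, -37)
  seg 6: down by d1 = 5 → (-2, -42)
  seg 7: right by d6 = 1/2 → (-3/2, -42)
  seg 8: left by d2 = 1 → (-5/2, -42)
  seg 9: up by d7 = 16 → (-5/2, -26)
  seg 10: left by d9 = 34 → (-73/2, -26)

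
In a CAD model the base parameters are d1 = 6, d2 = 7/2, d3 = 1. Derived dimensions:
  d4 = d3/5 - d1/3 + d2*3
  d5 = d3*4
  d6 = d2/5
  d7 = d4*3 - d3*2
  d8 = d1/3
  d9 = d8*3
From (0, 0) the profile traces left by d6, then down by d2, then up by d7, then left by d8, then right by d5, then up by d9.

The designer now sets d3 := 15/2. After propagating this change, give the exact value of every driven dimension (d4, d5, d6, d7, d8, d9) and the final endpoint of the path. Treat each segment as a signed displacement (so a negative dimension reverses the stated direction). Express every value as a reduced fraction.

Apply edit: d3 := 15/2
  d4 = d3/5 - d1/3 + d2*3 = 10
  d5 = d3*4 = 30
  d6 = d2/5 = 7/10
  d7 = d4*3 - d3*2 = 15
  d8 = d1/3 = 2
  d9 = d8*3 = 6
Walk from origin (0, 0):
  seg 1: left by d6 = 7/10 → (-7/10, 0)
  seg 2: down by d2 = 7/2 → (-7/10, -7/2)
  seg 3: up by d7 = 15 → (-7/10, 23/2)
  seg 4: left by d8 = 2 → (-27/10, 23/2)
  seg 5: right by d5 = 30 → (273/10, 23/2)
  seg 6: up by d9 = 6 → (273/10, 35/2)

d4 = 10
d5 = 30
d6 = 7/10
d7 = 15
d8 = 2
d9 = 6
endpoint = (273/10, 35/2)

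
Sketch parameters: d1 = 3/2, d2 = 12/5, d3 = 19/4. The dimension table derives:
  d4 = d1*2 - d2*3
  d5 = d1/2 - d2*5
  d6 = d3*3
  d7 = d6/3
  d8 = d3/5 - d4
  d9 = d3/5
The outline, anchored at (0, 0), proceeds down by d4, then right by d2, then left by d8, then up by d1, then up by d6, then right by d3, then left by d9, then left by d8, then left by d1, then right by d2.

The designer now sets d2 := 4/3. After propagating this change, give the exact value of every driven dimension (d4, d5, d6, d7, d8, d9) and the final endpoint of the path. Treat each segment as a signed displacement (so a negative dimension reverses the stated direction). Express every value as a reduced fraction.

d4 = -1
d5 = -71/12
d6 = 57/4
d7 = 19/4
d8 = 39/20
d9 = 19/20
endpoint = (16/15, 67/4)

Apply edit: d2 := 4/3
  d4 = d1*2 - d2*3 = -1
  d5 = d1/2 - d2*5 = -71/12
  d6 = d3*3 = 57/4
  d7 = d6/3 = 19/4
  d8 = d3/5 - d4 = 39/20
  d9 = d3/5 = 19/20
Walk from origin (0, 0):
  seg 1: down by d4 = -1 → (0, 1)
  seg 2: right by d2 = 4/3 → (4/3, 1)
  seg 3: left by d8 = 39/20 → (-37/60, 1)
  seg 4: up by d1 = 3/2 → (-37/60, 5/2)
  seg 5: up by d6 = 57/4 → (-37/60, 67/4)
  seg 6: right by d3 = 19/4 → (62/15, 67/4)
  seg 7: left by d9 = 19/20 → (191/60, 67/4)
  seg 8: left by d8 = 39/20 → (37/30, 67/4)
  seg 9: left by d1 = 3/2 → (-4/15, 67/4)
  seg 10: right by d2 = 4/3 → (16/15, 67/4)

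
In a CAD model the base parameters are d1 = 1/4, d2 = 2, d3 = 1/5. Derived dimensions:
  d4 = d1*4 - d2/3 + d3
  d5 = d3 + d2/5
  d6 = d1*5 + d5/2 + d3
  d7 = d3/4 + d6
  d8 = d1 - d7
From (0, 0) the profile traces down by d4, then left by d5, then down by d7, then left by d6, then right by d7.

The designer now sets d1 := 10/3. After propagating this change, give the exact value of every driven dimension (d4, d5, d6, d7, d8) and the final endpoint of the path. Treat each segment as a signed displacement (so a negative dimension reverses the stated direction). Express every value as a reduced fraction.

d4 = 193/15
d5 = 3/5
d6 = 103/6
d7 = 1033/60
d8 = -833/60
endpoint = (-11/20, -361/12)

Apply edit: d1 := 10/3
  d4 = d1*4 - d2/3 + d3 = 193/15
  d5 = d3 + d2/5 = 3/5
  d6 = d1*5 + d5/2 + d3 = 103/6
  d7 = d3/4 + d6 = 1033/60
  d8 = d1 - d7 = -833/60
Walk from origin (0, 0):
  seg 1: down by d4 = 193/15 → (0, -193/15)
  seg 2: left by d5 = 3/5 → (-3/5, -193/15)
  seg 3: down by d7 = 1033/60 → (-3/5, -361/12)
  seg 4: left by d6 = 103/6 → (-533/30, -361/12)
  seg 5: right by d7 = 1033/60 → (-11/20, -361/12)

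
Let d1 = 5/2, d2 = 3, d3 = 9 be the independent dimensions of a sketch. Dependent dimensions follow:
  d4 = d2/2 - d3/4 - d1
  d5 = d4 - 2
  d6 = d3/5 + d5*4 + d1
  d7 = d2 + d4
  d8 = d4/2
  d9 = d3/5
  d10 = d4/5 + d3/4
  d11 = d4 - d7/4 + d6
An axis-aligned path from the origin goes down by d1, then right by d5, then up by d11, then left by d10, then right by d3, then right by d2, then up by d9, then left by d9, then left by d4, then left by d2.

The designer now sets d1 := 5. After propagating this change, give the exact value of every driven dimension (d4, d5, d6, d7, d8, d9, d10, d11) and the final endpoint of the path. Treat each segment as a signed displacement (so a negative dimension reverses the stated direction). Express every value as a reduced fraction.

d4 = -23/4
d5 = -31/4
d6 = -121/5
d7 = -11/4
d8 = -23/8
d9 = 9/5
d10 = 11/10
d11 = -2341/80
endpoint = (41/10, -2597/80)

Apply edit: d1 := 5
  d4 = d2/2 - d3/4 - d1 = -23/4
  d5 = d4 - 2 = -31/4
  d6 = d3/5 + d5*4 + d1 = -121/5
  d7 = d2 + d4 = -11/4
  d8 = d4/2 = -23/8
  d9 = d3/5 = 9/5
  d10 = d4/5 + d3/4 = 11/10
  d11 = d4 - d7/4 + d6 = -2341/80
Walk from origin (0, 0):
  seg 1: down by d1 = 5 → (0, -5)
  seg 2: right by d5 = -31/4 → (-31/4, -5)
  seg 3: up by d11 = -2341/80 → (-31/4, -2741/80)
  seg 4: left by d10 = 11/10 → (-177/20, -2741/80)
  seg 5: right by d3 = 9 → (3/20, -2741/80)
  seg 6: right by d2 = 3 → (63/20, -2741/80)
  seg 7: up by d9 = 9/5 → (63/20, -2597/80)
  seg 8: left by d9 = 9/5 → (27/20, -2597/80)
  seg 9: left by d4 = -23/4 → (71/10, -2597/80)
  seg 10: left by d2 = 3 → (41/10, -2597/80)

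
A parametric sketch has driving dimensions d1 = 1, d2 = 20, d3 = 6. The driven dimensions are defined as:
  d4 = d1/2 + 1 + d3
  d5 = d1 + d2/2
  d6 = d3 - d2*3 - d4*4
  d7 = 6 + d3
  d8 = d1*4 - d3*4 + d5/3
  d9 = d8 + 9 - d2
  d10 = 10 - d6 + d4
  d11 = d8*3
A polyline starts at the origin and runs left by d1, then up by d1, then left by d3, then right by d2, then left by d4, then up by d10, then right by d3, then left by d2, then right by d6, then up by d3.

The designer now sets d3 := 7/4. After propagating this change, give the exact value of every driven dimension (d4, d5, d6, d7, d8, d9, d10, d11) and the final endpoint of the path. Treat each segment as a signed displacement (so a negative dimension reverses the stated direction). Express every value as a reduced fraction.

d4 = 13/4
d5 = 11
d6 = -285/4
d7 = 31/4
d8 = 2/3
d9 = -31/3
d10 = 169/2
d11 = 2
endpoint = (-151/2, 349/4)

Apply edit: d3 := 7/4
  d4 = d1/2 + 1 + d3 = 13/4
  d5 = d1 + d2/2 = 11
  d6 = d3 - d2*3 - d4*4 = -285/4
  d7 = 6 + d3 = 31/4
  d8 = d1*4 - d3*4 + d5/3 = 2/3
  d9 = d8 + 9 - d2 = -31/3
  d10 = 10 - d6 + d4 = 169/2
  d11 = d8*3 = 2
Walk from origin (0, 0):
  seg 1: left by d1 = 1 → (-1, 0)
  seg 2: up by d1 = 1 → (-1, 1)
  seg 3: left by d3 = 7/4 → (-11/4, 1)
  seg 4: right by d2 = 20 → (69/4, 1)
  seg 5: left by d4 = 13/4 → (14, 1)
  seg 6: up by d10 = 169/2 → (14, 171/2)
  seg 7: right by d3 = 7/4 → (63/4, 171/2)
  seg 8: left by d2 = 20 → (-17/4, 171/2)
  seg 9: right by d6 = -285/4 → (-151/2, 171/2)
  seg 10: up by d3 = 7/4 → (-151/2, 349/4)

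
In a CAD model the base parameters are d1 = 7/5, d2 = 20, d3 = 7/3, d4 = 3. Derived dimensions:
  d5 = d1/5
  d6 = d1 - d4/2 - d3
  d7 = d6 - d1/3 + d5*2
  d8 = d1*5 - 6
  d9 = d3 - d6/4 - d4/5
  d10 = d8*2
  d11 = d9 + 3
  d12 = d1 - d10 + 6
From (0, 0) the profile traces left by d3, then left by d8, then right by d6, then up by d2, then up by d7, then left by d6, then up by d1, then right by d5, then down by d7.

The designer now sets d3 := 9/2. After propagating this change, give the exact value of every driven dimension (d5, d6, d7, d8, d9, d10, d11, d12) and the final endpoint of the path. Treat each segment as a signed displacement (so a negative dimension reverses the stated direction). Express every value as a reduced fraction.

d5 = 7/25
d6 = -23/5
d7 = -338/75
d8 = 1
d9 = 101/20
d10 = 2
d11 = 161/20
d12 = 27/5
endpoint = (-261/50, 107/5)

Apply edit: d3 := 9/2
  d5 = d1/5 = 7/25
  d6 = d1 - d4/2 - d3 = -23/5
  d7 = d6 - d1/3 + d5*2 = -338/75
  d8 = d1*5 - 6 = 1
  d9 = d3 - d6/4 - d4/5 = 101/20
  d10 = d8*2 = 2
  d11 = d9 + 3 = 161/20
  d12 = d1 - d10 + 6 = 27/5
Walk from origin (0, 0):
  seg 1: left by d3 = 9/2 → (-9/2, 0)
  seg 2: left by d8 = 1 → (-11/2, 0)
  seg 3: right by d6 = -23/5 → (-101/10, 0)
  seg 4: up by d2 = 20 → (-101/10, 20)
  seg 5: up by d7 = -338/75 → (-101/10, 1162/75)
  seg 6: left by d6 = -23/5 → (-11/2, 1162/75)
  seg 7: up by d1 = 7/5 → (-11/2, 1267/75)
  seg 8: right by d5 = 7/25 → (-261/50, 1267/75)
  seg 9: down by d7 = -338/75 → (-261/50, 107/5)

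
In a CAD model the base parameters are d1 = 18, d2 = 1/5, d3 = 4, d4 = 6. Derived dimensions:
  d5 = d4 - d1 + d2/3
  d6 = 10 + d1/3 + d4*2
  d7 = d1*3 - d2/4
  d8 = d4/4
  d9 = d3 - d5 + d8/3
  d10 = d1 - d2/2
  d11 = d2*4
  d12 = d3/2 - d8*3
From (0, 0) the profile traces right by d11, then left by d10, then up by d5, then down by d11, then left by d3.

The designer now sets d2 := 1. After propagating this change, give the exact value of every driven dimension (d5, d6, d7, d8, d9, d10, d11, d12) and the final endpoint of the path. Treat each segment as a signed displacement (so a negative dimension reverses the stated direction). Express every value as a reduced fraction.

d5 = -35/3
d6 = 28
d7 = 215/4
d8 = 3/2
d9 = 97/6
d10 = 35/2
d11 = 4
d12 = -5/2
endpoint = (-35/2, -47/3)

Apply edit: d2 := 1
  d5 = d4 - d1 + d2/3 = -35/3
  d6 = 10 + d1/3 + d4*2 = 28
  d7 = d1*3 - d2/4 = 215/4
  d8 = d4/4 = 3/2
  d9 = d3 - d5 + d8/3 = 97/6
  d10 = d1 - d2/2 = 35/2
  d11 = d2*4 = 4
  d12 = d3/2 - d8*3 = -5/2
Walk from origin (0, 0):
  seg 1: right by d11 = 4 → (4, 0)
  seg 2: left by d10 = 35/2 → (-27/2, 0)
  seg 3: up by d5 = -35/3 → (-27/2, -35/3)
  seg 4: down by d11 = 4 → (-27/2, -47/3)
  seg 5: left by d3 = 4 → (-35/2, -47/3)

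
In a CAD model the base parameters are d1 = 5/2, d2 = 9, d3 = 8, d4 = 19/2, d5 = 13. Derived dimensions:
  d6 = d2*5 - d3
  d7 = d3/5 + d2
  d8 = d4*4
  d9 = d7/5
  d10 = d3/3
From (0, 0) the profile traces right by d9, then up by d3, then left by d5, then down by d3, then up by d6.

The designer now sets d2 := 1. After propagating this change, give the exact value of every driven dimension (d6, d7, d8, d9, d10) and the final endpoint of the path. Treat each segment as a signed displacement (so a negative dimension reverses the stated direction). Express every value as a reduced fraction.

Apply edit: d2 := 1
  d6 = d2*5 - d3 = -3
  d7 = d3/5 + d2 = 13/5
  d8 = d4*4 = 38
  d9 = d7/5 = 13/25
  d10 = d3/3 = 8/3
Walk from origin (0, 0):
  seg 1: right by d9 = 13/25 → (13/25, 0)
  seg 2: up by d3 = 8 → (13/25, 8)
  seg 3: left by d5 = 13 → (-312/25, 8)
  seg 4: down by d3 = 8 → (-312/25, 0)
  seg 5: up by d6 = -3 → (-312/25, -3)

d6 = -3
d7 = 13/5
d8 = 38
d9 = 13/25
d10 = 8/3
endpoint = (-312/25, -3)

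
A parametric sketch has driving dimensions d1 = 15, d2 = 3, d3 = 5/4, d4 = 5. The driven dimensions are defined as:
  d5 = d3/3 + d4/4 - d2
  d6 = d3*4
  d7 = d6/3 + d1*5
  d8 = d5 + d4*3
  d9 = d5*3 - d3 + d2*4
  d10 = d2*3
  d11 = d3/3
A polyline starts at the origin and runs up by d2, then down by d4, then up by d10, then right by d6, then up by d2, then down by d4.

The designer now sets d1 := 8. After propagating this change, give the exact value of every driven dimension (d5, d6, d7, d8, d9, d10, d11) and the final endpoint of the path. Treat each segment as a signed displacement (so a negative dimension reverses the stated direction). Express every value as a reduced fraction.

d5 = -4/3
d6 = 5
d7 = 125/3
d8 = 41/3
d9 = 27/4
d10 = 9
d11 = 5/12
endpoint = (5, 5)

Apply edit: d1 := 8
  d5 = d3/3 + d4/4 - d2 = -4/3
  d6 = d3*4 = 5
  d7 = d6/3 + d1*5 = 125/3
  d8 = d5 + d4*3 = 41/3
  d9 = d5*3 - d3 + d2*4 = 27/4
  d10 = d2*3 = 9
  d11 = d3/3 = 5/12
Walk from origin (0, 0):
  seg 1: up by d2 = 3 → (0, 3)
  seg 2: down by d4 = 5 → (0, -2)
  seg 3: up by d10 = 9 → (0, 7)
  seg 4: right by d6 = 5 → (5, 7)
  seg 5: up by d2 = 3 → (5, 10)
  seg 6: down by d4 = 5 → (5, 5)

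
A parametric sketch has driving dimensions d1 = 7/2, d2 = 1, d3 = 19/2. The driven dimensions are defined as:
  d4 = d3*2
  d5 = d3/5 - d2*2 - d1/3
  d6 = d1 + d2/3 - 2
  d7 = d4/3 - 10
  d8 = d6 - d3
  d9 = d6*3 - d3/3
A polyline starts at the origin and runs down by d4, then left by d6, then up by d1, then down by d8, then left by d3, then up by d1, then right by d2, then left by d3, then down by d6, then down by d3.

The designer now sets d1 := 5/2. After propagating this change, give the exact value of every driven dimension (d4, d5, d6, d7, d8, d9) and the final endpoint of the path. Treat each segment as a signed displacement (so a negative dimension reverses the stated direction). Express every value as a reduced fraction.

Apply edit: d1 := 5/2
  d4 = d3*2 = 19
  d5 = d3/5 - d2*2 - d1/3 = -14/15
  d6 = d1 + d2/3 - 2 = 5/6
  d7 = d4/3 - 10 = -11/3
  d8 = d6 - d3 = -26/3
  d9 = d6*3 - d3/3 = -2/3
Walk from origin (0, 0):
  seg 1: down by d4 = 19 → (0, -19)
  seg 2: left by d6 = 5/6 → (-5/6, -19)
  seg 3: up by d1 = 5/2 → (-5/6, -33/2)
  seg 4: down by d8 = -26/3 → (-5/6, -47/6)
  seg 5: left by d3 = 19/2 → (-31/3, -47/6)
  seg 6: up by d1 = 5/2 → (-31/3, -16/3)
  seg 7: right by d2 = 1 → (-28/3, -16/3)
  seg 8: left by d3 = 19/2 → (-113/6, -16/3)
  seg 9: down by d6 = 5/6 → (-113/6, -37/6)
  seg 10: down by d3 = 19/2 → (-113/6, -47/3)

d4 = 19
d5 = -14/15
d6 = 5/6
d7 = -11/3
d8 = -26/3
d9 = -2/3
endpoint = (-113/6, -47/3)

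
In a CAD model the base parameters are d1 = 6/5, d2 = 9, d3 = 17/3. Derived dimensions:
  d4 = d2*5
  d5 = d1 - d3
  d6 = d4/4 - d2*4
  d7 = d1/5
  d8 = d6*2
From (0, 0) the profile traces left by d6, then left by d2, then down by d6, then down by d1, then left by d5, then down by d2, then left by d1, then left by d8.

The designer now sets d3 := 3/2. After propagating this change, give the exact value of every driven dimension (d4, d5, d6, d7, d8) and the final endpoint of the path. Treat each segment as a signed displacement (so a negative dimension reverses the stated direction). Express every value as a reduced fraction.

d4 = 45
d5 = -3/10
d6 = -99/4
d7 = 6/25
d8 = -99/2
endpoint = (1287/20, 291/20)

Apply edit: d3 := 3/2
  d4 = d2*5 = 45
  d5 = d1 - d3 = -3/10
  d6 = d4/4 - d2*4 = -99/4
  d7 = d1/5 = 6/25
  d8 = d6*2 = -99/2
Walk from origin (0, 0):
  seg 1: left by d6 = -99/4 → (99/4, 0)
  seg 2: left by d2 = 9 → (63/4, 0)
  seg 3: down by d6 = -99/4 → (63/4, 99/4)
  seg 4: down by d1 = 6/5 → (63/4, 471/20)
  seg 5: left by d5 = -3/10 → (321/20, 471/20)
  seg 6: down by d2 = 9 → (321/20, 291/20)
  seg 7: left by d1 = 6/5 → (297/20, 291/20)
  seg 8: left by d8 = -99/2 → (1287/20, 291/20)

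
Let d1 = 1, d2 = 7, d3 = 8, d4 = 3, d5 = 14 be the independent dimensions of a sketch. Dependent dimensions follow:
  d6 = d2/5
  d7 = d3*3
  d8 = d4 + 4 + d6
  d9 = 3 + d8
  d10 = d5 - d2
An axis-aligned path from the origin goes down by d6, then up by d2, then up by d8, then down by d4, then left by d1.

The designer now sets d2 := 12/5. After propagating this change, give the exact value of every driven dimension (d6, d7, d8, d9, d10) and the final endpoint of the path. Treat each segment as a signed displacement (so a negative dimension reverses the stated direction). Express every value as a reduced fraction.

d6 = 12/25
d7 = 24
d8 = 187/25
d9 = 262/25
d10 = 58/5
endpoint = (-1, 32/5)

Apply edit: d2 := 12/5
  d6 = d2/5 = 12/25
  d7 = d3*3 = 24
  d8 = d4 + 4 + d6 = 187/25
  d9 = 3 + d8 = 262/25
  d10 = d5 - d2 = 58/5
Walk from origin (0, 0):
  seg 1: down by d6 = 12/25 → (0, -12/25)
  seg 2: up by d2 = 12/5 → (0, 48/25)
  seg 3: up by d8 = 187/25 → (0, 47/5)
  seg 4: down by d4 = 3 → (0, 32/5)
  seg 5: left by d1 = 1 → (-1, 32/5)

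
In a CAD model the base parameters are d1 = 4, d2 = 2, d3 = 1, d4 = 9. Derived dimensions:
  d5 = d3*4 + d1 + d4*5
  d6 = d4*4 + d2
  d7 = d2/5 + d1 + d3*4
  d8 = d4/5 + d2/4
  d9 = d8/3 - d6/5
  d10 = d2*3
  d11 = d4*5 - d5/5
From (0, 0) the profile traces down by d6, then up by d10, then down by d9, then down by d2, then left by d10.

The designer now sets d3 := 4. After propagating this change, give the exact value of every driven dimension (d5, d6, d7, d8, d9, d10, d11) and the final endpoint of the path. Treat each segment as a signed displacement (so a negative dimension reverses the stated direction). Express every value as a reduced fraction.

d5 = 65
d6 = 38
d7 = 102/5
d8 = 23/10
d9 = -41/6
d10 = 6
d11 = 32
endpoint = (-6, -163/6)

Apply edit: d3 := 4
  d5 = d3*4 + d1 + d4*5 = 65
  d6 = d4*4 + d2 = 38
  d7 = d2/5 + d1 + d3*4 = 102/5
  d8 = d4/5 + d2/4 = 23/10
  d9 = d8/3 - d6/5 = -41/6
  d10 = d2*3 = 6
  d11 = d4*5 - d5/5 = 32
Walk from origin (0, 0):
  seg 1: down by d6 = 38 → (0, -38)
  seg 2: up by d10 = 6 → (0, -32)
  seg 3: down by d9 = -41/6 → (0, -151/6)
  seg 4: down by d2 = 2 → (0, -163/6)
  seg 5: left by d10 = 6 → (-6, -163/6)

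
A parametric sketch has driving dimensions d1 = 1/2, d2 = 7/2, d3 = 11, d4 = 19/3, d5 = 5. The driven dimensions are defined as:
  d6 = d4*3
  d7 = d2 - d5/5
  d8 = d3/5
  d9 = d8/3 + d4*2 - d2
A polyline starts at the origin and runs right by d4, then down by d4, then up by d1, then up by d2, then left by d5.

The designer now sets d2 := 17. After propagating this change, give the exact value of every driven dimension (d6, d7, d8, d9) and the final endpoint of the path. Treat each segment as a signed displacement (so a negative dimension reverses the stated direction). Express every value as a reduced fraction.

d6 = 19
d7 = 16
d8 = 11/5
d9 = -18/5
endpoint = (4/3, 67/6)

Apply edit: d2 := 17
  d6 = d4*3 = 19
  d7 = d2 - d5/5 = 16
  d8 = d3/5 = 11/5
  d9 = d8/3 + d4*2 - d2 = -18/5
Walk from origin (0, 0):
  seg 1: right by d4 = 19/3 → (19/3, 0)
  seg 2: down by d4 = 19/3 → (19/3, -19/3)
  seg 3: up by d1 = 1/2 → (19/3, -35/6)
  seg 4: up by d2 = 17 → (19/3, 67/6)
  seg 5: left by d5 = 5 → (4/3, 67/6)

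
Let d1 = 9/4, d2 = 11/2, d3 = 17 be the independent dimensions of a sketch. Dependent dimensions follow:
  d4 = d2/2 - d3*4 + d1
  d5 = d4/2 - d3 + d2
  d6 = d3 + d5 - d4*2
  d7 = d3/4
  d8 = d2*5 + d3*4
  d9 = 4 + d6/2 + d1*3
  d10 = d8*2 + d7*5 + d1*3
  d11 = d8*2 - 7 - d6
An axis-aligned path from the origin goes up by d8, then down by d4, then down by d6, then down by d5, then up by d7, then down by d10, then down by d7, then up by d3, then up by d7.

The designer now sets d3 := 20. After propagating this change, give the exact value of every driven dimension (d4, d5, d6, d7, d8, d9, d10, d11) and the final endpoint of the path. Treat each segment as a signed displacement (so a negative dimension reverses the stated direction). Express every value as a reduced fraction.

Apply edit: d3 := 20
  d4 = d2/2 - d3*4 + d1 = -75
  d5 = d4/2 - d3 + d2 = -52
  d6 = d3 + d5 - d4*2 = 118
  d7 = d3/4 = 5
  d8 = d2*5 + d3*4 = 215/2
  d9 = 4 + d6/2 + d1*3 = 279/4
  d10 = d8*2 + d7*5 + d1*3 = 987/4
  d11 = d8*2 - 7 - d6 = 90
Walk from origin (0, 0):
  seg 1: up by d8 = 215/2 → (0, 215/2)
  seg 2: down by d4 = -75 → (0, 365/2)
  seg 3: down by d6 = 118 → (0, 129/2)
  seg 4: down by d5 = -52 → (0, 233/2)
  seg 5: up by d7 = 5 → (0, 243/2)
  seg 6: down by d10 = 987/4 → (0, -501/4)
  seg 7: down by d7 = 5 → (0, -521/4)
  seg 8: up by d3 = 20 → (0, -441/4)
  seg 9: up by d7 = 5 → (0, -421/4)

d4 = -75
d5 = -52
d6 = 118
d7 = 5
d8 = 215/2
d9 = 279/4
d10 = 987/4
d11 = 90
endpoint = (0, -421/4)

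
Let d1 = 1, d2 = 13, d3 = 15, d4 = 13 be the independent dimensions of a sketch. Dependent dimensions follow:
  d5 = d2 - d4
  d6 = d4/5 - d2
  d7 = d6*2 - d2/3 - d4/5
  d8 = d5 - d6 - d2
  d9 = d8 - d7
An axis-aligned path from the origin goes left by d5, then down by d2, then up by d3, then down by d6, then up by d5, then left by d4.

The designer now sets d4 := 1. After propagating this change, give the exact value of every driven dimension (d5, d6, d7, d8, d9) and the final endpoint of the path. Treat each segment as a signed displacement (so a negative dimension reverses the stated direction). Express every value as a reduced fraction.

Apply edit: d4 := 1
  d5 = d2 - d4 = 12
  d6 = d4/5 - d2 = -64/5
  d7 = d6*2 - d2/3 - d4/5 = -452/15
  d8 = d5 - d6 - d2 = 59/5
  d9 = d8 - d7 = 629/15
Walk from origin (0, 0):
  seg 1: left by d5 = 12 → (-12, 0)
  seg 2: down by d2 = 13 → (-12, -13)
  seg 3: up by d3 = 15 → (-12, 2)
  seg 4: down by d6 = -64/5 → (-12, 74/5)
  seg 5: up by d5 = 12 → (-12, 134/5)
  seg 6: left by d4 = 1 → (-13, 134/5)

d5 = 12
d6 = -64/5
d7 = -452/15
d8 = 59/5
d9 = 629/15
endpoint = (-13, 134/5)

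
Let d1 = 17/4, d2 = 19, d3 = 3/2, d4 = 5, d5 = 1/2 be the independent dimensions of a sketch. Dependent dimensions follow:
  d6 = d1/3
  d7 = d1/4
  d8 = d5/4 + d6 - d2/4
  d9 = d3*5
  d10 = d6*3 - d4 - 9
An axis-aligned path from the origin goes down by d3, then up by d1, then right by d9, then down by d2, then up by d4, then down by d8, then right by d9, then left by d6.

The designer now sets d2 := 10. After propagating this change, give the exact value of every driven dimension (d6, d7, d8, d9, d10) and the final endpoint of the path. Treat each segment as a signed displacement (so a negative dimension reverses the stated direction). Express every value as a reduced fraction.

d6 = 17/12
d7 = 17/16
d8 = -23/24
d9 = 15/2
d10 = -39/4
endpoint = (163/12, -31/24)

Apply edit: d2 := 10
  d6 = d1/3 = 17/12
  d7 = d1/4 = 17/16
  d8 = d5/4 + d6 - d2/4 = -23/24
  d9 = d3*5 = 15/2
  d10 = d6*3 - d4 - 9 = -39/4
Walk from origin (0, 0):
  seg 1: down by d3 = 3/2 → (0, -3/2)
  seg 2: up by d1 = 17/4 → (0, 11/4)
  seg 3: right by d9 = 15/2 → (15/2, 11/4)
  seg 4: down by d2 = 10 → (15/2, -29/4)
  seg 5: up by d4 = 5 → (15/2, -9/4)
  seg 6: down by d8 = -23/24 → (15/2, -31/24)
  seg 7: right by d9 = 15/2 → (15, -31/24)
  seg 8: left by d6 = 17/12 → (163/12, -31/24)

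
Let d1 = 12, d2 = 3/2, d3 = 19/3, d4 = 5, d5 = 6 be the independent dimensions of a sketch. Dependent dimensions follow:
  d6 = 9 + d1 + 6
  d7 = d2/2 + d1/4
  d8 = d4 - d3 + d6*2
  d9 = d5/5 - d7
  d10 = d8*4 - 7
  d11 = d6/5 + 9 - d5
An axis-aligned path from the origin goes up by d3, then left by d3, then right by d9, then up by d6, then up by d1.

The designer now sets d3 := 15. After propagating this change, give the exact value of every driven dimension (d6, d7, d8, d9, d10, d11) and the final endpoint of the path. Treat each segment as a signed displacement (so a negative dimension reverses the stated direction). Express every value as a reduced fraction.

Apply edit: d3 := 15
  d6 = 9 + d1 + 6 = 27
  d7 = d2/2 + d1/4 = 15/4
  d8 = d4 - d3 + d6*2 = 44
  d9 = d5/5 - d7 = -51/20
  d10 = d8*4 - 7 = 169
  d11 = d6/5 + 9 - d5 = 42/5
Walk from origin (0, 0):
  seg 1: up by d3 = 15 → (0, 15)
  seg 2: left by d3 = 15 → (-15, 15)
  seg 3: right by d9 = -51/20 → (-351/20, 15)
  seg 4: up by d6 = 27 → (-351/20, 42)
  seg 5: up by d1 = 12 → (-351/20, 54)

d6 = 27
d7 = 15/4
d8 = 44
d9 = -51/20
d10 = 169
d11 = 42/5
endpoint = (-351/20, 54)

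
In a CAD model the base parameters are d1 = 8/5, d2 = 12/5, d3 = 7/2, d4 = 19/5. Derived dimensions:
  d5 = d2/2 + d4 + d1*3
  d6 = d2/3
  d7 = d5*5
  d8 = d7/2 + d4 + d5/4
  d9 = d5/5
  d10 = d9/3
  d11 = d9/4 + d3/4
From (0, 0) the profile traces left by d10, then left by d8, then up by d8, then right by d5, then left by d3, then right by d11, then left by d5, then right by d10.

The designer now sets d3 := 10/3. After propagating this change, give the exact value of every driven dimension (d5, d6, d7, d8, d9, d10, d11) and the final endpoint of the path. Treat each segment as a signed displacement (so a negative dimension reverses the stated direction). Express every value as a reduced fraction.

Apply edit: d3 := 10/3
  d5 = d2/2 + d4 + d1*3 = 49/5
  d6 = d2/3 = 4/5
  d7 = d5*5 = 49
  d8 = d7/2 + d4 + d5/4 = 123/4
  d9 = d5/5 = 49/25
  d10 = d9/3 = 49/75
  d11 = d9/4 + d3/4 = 397/300
Walk from origin (0, 0):
  seg 1: left by d10 = 49/75 → (-49/75, 0)
  seg 2: left by d8 = 123/4 → (-9421/300, 0)
  seg 3: up by d8 = 123/4 → (-9421/300, 123/4)
  seg 4: right by d5 = 49/5 → (-6481/300, 123/4)
  seg 5: left by d3 = 10/3 → (-7481/300, 123/4)
  seg 6: right by d11 = 397/300 → (-1771/75, 123/4)
  seg 7: left by d5 = 49/5 → (-2506/75, 123/4)
  seg 8: right by d10 = 49/75 → (-819/25, 123/4)

d5 = 49/5
d6 = 4/5
d7 = 49
d8 = 123/4
d9 = 49/25
d10 = 49/75
d11 = 397/300
endpoint = (-819/25, 123/4)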